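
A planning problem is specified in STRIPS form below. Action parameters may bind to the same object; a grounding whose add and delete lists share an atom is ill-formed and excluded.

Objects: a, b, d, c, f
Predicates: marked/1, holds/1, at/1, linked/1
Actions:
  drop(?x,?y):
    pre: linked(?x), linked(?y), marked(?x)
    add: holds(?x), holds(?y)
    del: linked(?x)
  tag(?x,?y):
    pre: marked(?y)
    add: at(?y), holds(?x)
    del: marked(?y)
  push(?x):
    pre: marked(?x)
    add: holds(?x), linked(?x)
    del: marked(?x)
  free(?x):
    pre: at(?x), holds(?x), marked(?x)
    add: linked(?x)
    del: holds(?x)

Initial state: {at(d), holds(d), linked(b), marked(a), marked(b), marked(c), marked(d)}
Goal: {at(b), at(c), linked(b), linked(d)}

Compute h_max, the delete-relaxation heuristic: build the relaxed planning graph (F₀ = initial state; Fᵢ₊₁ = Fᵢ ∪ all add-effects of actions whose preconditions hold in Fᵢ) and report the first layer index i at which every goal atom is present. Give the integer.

F0 = init (7 atoms)
F1 = F0 ∪ {at(a), at(b), at(c), holds(a), holds(b), holds(c), holds(f), linked(a), linked(c), linked(d)}  (17 atoms)
goal ⊆ F1  ⇒  h_max = 1

1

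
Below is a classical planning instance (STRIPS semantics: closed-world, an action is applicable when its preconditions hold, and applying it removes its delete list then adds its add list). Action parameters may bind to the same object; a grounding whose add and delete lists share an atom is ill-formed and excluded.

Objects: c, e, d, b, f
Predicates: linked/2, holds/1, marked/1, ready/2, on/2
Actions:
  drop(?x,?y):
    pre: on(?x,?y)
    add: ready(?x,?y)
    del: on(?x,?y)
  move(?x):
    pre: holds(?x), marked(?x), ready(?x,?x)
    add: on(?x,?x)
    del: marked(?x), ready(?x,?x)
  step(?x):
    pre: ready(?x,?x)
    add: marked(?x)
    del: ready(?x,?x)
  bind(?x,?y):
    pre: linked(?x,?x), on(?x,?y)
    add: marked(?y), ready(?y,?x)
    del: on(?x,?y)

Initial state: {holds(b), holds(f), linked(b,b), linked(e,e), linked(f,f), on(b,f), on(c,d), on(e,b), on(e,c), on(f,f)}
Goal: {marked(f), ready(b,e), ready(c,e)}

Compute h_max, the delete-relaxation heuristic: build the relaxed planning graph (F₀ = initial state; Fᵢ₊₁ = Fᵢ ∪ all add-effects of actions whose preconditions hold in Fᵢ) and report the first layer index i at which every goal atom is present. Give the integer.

F0 = init (10 atoms)
F1 = F0 ∪ {marked(b), marked(c), marked(f), ready(b,e), ready(b,f), ready(c,d), ready(c,e), ready(e,b), ready(e,c), ready(f,b), ready(f,f)}  (21 atoms)
goal ⊆ F1  ⇒  h_max = 1

1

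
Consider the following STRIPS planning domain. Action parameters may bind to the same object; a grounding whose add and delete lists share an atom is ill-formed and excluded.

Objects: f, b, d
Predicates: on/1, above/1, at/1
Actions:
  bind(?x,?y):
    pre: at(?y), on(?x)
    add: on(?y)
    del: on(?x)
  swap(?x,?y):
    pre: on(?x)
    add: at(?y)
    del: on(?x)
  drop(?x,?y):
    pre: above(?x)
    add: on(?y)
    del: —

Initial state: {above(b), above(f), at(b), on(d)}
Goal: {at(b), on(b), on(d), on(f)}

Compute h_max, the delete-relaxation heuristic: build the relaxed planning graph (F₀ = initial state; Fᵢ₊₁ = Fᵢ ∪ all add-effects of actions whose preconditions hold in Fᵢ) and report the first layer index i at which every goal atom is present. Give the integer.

1

F0 = init (4 atoms)
F1 = F0 ∪ {at(d), at(f), on(b), on(f)}  (8 atoms)
goal ⊆ F1  ⇒  h_max = 1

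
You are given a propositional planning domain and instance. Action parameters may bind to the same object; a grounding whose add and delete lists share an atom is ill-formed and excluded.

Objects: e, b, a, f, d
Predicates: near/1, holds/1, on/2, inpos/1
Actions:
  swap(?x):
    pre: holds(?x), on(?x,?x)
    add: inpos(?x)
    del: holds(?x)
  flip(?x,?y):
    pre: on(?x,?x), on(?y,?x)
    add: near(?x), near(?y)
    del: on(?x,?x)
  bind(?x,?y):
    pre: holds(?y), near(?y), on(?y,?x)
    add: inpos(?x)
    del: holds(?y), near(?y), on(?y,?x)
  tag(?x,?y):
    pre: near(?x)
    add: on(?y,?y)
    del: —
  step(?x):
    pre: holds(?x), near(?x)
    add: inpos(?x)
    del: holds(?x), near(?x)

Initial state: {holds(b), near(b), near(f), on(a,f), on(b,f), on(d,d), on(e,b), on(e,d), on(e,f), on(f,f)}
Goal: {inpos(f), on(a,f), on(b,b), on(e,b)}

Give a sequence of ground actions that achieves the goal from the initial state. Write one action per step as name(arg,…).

bind(f,b); tag(f,b)

1. bind(f,b)  →  {inpos(f), near(f), on(a,f), on(d,d), on(e,b), on(e,d), on(e,f), on(f,f)}
2. tag(f,b)  →  {inpos(f), near(f), on(a,f), on(b,b), on(d,d), on(e,b), on(e,d), on(e,f), on(f,f)}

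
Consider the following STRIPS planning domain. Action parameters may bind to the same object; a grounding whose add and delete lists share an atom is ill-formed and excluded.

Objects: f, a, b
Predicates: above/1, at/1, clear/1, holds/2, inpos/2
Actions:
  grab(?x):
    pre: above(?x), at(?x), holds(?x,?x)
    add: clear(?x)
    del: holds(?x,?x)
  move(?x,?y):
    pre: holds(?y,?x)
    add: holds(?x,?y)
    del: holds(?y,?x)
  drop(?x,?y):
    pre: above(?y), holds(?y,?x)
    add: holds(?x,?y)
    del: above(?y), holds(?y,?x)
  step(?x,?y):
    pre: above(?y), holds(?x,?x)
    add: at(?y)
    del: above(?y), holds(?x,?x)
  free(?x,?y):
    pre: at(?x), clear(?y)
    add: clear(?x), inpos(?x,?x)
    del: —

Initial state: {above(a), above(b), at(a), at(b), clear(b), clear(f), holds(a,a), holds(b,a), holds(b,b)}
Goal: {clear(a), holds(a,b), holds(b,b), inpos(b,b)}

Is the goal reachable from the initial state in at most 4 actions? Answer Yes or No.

1. grab(a)  →  {above(a), above(b), at(a), at(b), clear(a), clear(b), clear(f), holds(b,a), holds(b,b)}
2. move(a,b)  →  {above(a), above(b), at(a), at(b), clear(a), clear(b), clear(f), holds(a,b), holds(b,b)}
3. free(b,f)  →  {above(a), above(b), at(a), at(b), clear(a), clear(b), clear(f), holds(a,b), holds(b,b), inpos(b,b)}
optimal plan length = 3; 3 ≤ 4

Yes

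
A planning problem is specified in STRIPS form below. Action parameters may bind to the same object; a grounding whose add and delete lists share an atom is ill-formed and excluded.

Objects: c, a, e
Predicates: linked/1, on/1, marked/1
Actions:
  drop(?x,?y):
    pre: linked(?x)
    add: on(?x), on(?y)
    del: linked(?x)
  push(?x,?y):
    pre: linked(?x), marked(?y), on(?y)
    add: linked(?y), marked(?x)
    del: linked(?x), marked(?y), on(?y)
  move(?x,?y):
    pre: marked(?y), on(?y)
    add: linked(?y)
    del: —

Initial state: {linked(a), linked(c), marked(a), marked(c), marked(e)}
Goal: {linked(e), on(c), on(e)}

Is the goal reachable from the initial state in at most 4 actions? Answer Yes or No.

Yes

1. drop(c,e)  →  {linked(a), marked(a), marked(c), marked(e), on(c), on(e)}
2. move(c,e)  →  {linked(a), linked(e), marked(a), marked(c), marked(e), on(c), on(e)}
optimal plan length = 2; 2 ≤ 4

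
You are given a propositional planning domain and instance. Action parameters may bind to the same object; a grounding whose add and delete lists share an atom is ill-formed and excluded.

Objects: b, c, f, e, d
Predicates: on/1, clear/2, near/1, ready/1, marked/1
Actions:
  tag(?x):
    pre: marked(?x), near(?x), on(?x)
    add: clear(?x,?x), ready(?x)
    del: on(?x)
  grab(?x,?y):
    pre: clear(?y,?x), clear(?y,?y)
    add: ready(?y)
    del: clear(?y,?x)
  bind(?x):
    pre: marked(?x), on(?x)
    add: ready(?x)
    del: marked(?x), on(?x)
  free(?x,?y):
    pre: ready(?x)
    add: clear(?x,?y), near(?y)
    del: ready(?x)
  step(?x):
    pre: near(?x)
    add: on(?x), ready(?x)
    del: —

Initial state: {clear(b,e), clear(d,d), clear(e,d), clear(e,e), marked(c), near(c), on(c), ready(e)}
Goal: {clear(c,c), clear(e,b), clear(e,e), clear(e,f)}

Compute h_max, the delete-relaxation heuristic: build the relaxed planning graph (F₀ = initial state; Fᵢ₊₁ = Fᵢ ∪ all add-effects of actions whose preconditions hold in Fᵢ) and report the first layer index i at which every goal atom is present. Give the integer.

F0 = init (8 atoms)
F1 = F0 ∪ {clear(c,c), clear(e,b), clear(e,c), clear(e,f), near(b), near(d), near(e), near(f), ready(c), ready(d)}  (18 atoms)
goal ⊆ F1  ⇒  h_max = 1

1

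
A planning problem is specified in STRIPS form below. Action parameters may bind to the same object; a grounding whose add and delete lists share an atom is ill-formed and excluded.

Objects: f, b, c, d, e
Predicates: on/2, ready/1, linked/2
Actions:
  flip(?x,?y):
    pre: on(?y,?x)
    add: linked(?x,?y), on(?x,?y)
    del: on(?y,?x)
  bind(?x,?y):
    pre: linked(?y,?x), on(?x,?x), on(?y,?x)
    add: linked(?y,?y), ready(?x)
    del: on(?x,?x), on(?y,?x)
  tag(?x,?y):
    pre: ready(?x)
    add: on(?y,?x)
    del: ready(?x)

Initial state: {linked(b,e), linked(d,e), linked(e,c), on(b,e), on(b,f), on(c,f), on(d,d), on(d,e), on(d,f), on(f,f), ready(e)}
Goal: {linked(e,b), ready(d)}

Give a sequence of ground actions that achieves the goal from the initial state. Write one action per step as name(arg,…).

1. flip(f,d)  →  {linked(b,e), linked(d,e), linked(e,c), linked(f,d), on(b,e), on(b,f), on(c,f), on(d,d), on(d,e), on(f,d), on(f,f), ready(e)}
2. flip(e,b)  →  {linked(b,e), linked(d,e), linked(e,b), linked(e,c), linked(f,d), on(b,f), on(c,f), on(d,d), on(d,e), on(e,b), on(f,d), on(f,f), ready(e)}
3. bind(d,f)  →  {linked(b,e), linked(d,e), linked(e,b), linked(e,c), linked(f,d), linked(f,f), on(b,f), on(c,f), on(d,e), on(e,b), on(f,f), ready(d), ready(e)}

flip(f,d); flip(e,b); bind(d,f)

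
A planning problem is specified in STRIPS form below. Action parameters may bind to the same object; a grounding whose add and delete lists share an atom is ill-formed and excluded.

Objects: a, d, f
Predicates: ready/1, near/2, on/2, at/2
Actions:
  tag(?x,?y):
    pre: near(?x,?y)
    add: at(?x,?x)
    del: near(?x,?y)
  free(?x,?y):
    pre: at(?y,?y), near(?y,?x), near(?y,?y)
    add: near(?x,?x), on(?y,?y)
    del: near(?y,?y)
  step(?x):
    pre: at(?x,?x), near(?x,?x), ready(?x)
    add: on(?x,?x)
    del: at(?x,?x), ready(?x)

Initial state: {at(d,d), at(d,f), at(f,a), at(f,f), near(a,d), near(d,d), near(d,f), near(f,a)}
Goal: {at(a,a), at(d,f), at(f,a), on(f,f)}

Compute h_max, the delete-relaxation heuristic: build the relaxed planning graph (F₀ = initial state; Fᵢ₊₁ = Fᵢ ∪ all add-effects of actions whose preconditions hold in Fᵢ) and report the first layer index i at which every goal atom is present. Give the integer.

F0 = init (8 atoms)
F1 = F0 ∪ {at(a,a), near(f,f), on(d,d)}  (11 atoms)
F2 = F1 ∪ {near(a,a), on(f,f)}  (13 atoms)
goal ⊆ F2  ⇒  h_max = 2

2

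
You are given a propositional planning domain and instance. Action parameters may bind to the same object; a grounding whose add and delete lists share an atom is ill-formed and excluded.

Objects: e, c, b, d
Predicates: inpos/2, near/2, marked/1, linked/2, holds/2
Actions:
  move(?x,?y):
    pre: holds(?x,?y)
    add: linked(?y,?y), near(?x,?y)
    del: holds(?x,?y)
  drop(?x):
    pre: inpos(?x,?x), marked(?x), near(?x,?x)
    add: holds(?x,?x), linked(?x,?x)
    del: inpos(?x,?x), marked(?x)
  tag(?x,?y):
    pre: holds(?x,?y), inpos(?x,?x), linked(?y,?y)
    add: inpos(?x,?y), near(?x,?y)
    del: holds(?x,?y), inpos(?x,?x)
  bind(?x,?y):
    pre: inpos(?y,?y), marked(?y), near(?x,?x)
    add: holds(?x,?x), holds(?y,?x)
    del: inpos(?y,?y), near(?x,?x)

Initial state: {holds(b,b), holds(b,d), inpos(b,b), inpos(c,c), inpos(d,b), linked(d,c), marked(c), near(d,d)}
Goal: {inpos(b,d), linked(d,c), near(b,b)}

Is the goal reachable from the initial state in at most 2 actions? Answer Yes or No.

No

1. move(b,b)  →  {holds(b,d), inpos(b,b), inpos(c,c), inpos(d,b), linked(b,b), linked(d,c), marked(c), near(b,b), near(d,d)}
2. bind(d,c)  →  {holds(b,d), holds(c,d), holds(d,d), inpos(b,b), inpos(d,b), linked(b,b), linked(d,c), marked(c), near(b,b)}
3. move(c,d)  →  {holds(b,d), holds(d,d), inpos(b,b), inpos(d,b), linked(b,b), linked(d,c), linked(d,d), marked(c), near(b,b), near(c,d)}
4. tag(b,d)  →  {holds(d,d), inpos(b,d), inpos(d,b), linked(b,b), linked(d,c), linked(d,d), marked(c), near(b,b), near(b,d), near(c,d)}
optimal plan length = 4; 4 > 2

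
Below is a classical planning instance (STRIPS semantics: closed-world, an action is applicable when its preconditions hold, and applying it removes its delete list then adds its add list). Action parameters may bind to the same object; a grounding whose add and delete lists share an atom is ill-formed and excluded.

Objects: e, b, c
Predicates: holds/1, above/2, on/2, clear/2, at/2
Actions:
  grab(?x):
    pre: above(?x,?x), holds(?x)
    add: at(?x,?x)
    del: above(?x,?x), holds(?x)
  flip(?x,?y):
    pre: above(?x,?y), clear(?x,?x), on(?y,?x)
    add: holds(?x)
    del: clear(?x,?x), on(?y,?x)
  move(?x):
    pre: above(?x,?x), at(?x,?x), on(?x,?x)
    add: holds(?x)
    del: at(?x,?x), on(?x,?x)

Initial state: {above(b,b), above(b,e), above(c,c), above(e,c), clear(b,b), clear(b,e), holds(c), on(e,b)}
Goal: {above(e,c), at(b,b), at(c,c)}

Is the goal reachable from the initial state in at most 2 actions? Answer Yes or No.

1. grab(c)  →  {above(b,b), above(b,e), above(e,c), at(c,c), clear(b,b), clear(b,e), on(e,b)}
2. flip(b,e)  →  {above(b,b), above(b,e), above(e,c), at(c,c), clear(b,e), holds(b)}
3. grab(b)  →  {above(b,e), above(e,c), at(b,b), at(c,c), clear(b,e)}
optimal plan length = 3; 3 > 2

No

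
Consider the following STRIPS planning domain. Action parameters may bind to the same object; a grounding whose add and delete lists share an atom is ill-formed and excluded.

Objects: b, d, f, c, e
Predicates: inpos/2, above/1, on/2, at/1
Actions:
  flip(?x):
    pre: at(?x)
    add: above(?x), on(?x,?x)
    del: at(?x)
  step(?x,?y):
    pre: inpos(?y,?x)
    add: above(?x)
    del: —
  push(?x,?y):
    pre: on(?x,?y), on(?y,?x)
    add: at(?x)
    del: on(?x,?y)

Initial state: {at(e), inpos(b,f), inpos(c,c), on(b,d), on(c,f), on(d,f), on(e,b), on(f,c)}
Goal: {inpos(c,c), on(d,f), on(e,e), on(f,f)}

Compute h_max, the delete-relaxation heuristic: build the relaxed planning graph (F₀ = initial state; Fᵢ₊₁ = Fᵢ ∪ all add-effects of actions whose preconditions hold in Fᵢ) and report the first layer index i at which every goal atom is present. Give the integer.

F0 = init (8 atoms)
F1 = F0 ∪ {above(c), above(e), above(f), at(c), at(f), on(e,e)}  (14 atoms)
F2 = F1 ∪ {on(c,c), on(f,f)}  (16 atoms)
goal ⊆ F2  ⇒  h_max = 2

2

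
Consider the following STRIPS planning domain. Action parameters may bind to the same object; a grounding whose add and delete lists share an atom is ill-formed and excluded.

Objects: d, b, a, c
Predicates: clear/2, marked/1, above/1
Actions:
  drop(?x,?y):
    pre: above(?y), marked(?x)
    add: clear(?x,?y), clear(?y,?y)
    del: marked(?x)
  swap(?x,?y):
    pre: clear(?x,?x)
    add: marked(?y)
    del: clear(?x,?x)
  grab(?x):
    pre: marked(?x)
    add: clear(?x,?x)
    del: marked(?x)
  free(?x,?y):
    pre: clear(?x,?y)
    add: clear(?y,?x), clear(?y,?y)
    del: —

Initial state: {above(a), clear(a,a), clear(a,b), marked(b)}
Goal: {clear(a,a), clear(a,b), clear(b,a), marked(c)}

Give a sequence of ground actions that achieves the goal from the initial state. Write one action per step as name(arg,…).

1. swap(a,c)  →  {above(a), clear(a,b), marked(b), marked(c)}
2. drop(b,a)  →  {above(a), clear(a,a), clear(a,b), clear(b,a), marked(c)}

swap(a,c); drop(b,a)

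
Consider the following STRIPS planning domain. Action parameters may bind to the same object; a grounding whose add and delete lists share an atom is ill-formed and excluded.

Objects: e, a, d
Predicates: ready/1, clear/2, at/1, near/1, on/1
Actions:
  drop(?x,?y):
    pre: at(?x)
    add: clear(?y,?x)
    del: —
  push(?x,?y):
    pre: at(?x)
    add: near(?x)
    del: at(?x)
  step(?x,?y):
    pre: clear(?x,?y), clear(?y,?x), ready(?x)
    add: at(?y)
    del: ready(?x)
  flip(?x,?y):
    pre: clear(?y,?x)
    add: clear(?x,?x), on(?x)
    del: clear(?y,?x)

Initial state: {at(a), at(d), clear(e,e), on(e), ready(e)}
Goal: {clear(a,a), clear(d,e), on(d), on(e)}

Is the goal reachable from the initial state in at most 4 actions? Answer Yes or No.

No

1. drop(a,a)  →  {at(a), at(d), clear(a,a), clear(e,e), on(e), ready(e)}
2. drop(d,e)  →  {at(a), at(d), clear(a,a), clear(e,d), clear(e,e), on(e), ready(e)}
3. step(e,e)  →  {at(a), at(d), at(e), clear(a,a), clear(e,d), clear(e,e), on(e)}
4. drop(e,d)  →  {at(a), at(d), at(e), clear(a,a), clear(d,e), clear(e,d), clear(e,e), on(e)}
5. flip(d,e)  →  {at(a), at(d), at(e), clear(a,a), clear(d,d), clear(d,e), clear(e,e), on(d), on(e)}
optimal plan length = 5; 5 > 4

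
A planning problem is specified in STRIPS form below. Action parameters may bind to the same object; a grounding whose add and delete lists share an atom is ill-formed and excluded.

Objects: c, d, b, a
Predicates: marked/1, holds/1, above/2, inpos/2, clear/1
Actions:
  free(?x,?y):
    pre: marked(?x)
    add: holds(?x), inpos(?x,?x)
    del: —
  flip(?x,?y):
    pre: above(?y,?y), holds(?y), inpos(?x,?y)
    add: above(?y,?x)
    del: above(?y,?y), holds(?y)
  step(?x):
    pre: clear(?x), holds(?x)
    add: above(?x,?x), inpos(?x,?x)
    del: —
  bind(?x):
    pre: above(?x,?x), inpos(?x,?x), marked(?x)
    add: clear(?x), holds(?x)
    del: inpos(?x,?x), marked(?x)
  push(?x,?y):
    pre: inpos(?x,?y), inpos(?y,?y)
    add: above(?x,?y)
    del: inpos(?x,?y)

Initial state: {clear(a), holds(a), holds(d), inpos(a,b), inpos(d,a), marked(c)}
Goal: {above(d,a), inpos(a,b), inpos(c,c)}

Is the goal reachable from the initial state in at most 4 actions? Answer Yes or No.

Yes

1. free(c,c)  →  {clear(a), holds(a), holds(c), holds(d), inpos(a,b), inpos(c,c), inpos(d,a), marked(c)}
2. step(a)  →  {above(a,a), clear(a), holds(a), holds(c), holds(d), inpos(a,a), inpos(a,b), inpos(c,c), inpos(d,a), marked(c)}
3. push(d,a)  →  {above(a,a), above(d,a), clear(a), holds(a), holds(c), holds(d), inpos(a,a), inpos(a,b), inpos(c,c), marked(c)}
optimal plan length = 3; 3 ≤ 4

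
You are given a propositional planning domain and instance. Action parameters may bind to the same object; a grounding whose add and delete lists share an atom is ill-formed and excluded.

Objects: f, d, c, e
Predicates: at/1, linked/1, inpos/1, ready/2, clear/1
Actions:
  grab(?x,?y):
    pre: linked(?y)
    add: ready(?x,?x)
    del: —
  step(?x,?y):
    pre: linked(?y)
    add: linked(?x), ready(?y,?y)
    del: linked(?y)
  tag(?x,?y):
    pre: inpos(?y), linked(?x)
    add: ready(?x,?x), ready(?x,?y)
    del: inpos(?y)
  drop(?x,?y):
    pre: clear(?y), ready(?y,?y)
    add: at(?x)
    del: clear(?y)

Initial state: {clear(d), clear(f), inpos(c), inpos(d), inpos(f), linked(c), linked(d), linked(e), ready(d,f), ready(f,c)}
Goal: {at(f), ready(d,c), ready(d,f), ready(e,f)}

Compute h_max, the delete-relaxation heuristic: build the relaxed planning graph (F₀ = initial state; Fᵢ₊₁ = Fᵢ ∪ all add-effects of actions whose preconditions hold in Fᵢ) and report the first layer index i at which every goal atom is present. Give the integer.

F0 = init (10 atoms)
F1 = F0 ∪ {linked(f), ready(c,c), ready(c,d), ready(c,f), ready(d,c), ready(d,d), ready(e,c), ready(e,d), ready(e,e), ready(e,f), ready(f,f)}  (21 atoms)
F2 = F1 ∪ {at(c), at(d), at(e), at(f), ready(f,d)}  (26 atoms)
goal ⊆ F2  ⇒  h_max = 2

2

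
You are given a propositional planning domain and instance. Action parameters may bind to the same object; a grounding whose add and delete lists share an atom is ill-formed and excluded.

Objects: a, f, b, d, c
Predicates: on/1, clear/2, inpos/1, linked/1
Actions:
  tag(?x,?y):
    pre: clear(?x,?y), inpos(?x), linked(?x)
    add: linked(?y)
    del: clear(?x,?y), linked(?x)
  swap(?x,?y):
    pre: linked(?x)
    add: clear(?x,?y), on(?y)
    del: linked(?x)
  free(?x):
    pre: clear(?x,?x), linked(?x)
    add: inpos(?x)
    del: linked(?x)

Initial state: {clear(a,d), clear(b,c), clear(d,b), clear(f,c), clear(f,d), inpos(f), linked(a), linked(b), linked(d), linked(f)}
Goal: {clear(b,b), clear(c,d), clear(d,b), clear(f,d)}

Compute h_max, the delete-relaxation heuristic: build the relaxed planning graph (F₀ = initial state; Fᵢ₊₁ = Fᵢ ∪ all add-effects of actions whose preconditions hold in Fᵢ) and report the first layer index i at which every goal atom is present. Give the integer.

2

F0 = init (10 atoms)
F1 = F0 ∪ {clear(a,a), clear(a,b), clear(a,c), clear(a,f), clear(b,a), clear(b,b), clear(b,d), clear(b,f), clear(d,a), clear(d,c), clear(d,d), clear(d,f), clear(f,a), clear(f,b), clear(f,f), linked(c), on(a), on(b), on(c), on(d), on(f)}  (31 atoms)
F2 = F1 ∪ {clear(c,a), clear(c,b), clear(c,c), clear(c,d), clear(c,f), inpos(a), inpos(b), inpos(d)}  (39 atoms)
goal ⊆ F2  ⇒  h_max = 2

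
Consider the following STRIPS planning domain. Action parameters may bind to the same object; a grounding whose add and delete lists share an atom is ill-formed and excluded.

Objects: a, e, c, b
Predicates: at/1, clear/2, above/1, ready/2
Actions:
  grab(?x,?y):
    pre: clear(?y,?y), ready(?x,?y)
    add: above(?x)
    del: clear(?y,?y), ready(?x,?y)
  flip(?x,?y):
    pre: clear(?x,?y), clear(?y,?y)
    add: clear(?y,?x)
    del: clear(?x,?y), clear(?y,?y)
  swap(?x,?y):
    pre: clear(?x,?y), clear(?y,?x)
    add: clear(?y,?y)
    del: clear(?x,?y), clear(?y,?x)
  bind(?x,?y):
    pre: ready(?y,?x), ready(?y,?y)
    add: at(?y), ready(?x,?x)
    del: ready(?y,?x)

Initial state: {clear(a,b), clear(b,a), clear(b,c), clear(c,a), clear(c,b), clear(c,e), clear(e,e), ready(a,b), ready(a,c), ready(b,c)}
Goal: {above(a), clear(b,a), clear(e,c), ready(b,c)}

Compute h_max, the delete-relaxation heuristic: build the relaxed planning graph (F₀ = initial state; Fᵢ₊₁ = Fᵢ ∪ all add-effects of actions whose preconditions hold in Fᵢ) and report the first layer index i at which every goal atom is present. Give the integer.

2

F0 = init (10 atoms)
F1 = F0 ∪ {clear(a,a), clear(b,b), clear(c,c), clear(e,c)}  (14 atoms)
F2 = F1 ∪ {above(a), above(b), clear(a,c)}  (17 atoms)
goal ⊆ F2  ⇒  h_max = 2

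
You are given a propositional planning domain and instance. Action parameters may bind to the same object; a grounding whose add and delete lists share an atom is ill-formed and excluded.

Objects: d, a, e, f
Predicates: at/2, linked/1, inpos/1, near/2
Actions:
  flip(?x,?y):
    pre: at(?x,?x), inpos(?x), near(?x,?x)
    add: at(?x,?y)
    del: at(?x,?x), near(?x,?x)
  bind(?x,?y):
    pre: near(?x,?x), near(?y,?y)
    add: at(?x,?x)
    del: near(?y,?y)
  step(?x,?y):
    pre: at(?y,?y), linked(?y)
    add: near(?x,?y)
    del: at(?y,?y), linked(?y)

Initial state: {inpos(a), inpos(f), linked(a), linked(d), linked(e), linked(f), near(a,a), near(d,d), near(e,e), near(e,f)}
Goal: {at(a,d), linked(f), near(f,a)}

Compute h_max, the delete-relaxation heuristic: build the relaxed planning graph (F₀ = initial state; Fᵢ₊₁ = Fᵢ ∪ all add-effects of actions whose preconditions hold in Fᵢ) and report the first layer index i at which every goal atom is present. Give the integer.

F0 = init (10 atoms)
F1 = F0 ∪ {at(a,a), at(d,d), at(e,e)}  (13 atoms)
F2 = F1 ∪ {at(a,d), at(a,e), at(a,f), near(a,d), near(a,e), near(d,a), near(d,e), near(e,a), near(e,d), near(f,a), near(f,d), near(f,e)}  (25 atoms)
goal ⊆ F2  ⇒  h_max = 2

2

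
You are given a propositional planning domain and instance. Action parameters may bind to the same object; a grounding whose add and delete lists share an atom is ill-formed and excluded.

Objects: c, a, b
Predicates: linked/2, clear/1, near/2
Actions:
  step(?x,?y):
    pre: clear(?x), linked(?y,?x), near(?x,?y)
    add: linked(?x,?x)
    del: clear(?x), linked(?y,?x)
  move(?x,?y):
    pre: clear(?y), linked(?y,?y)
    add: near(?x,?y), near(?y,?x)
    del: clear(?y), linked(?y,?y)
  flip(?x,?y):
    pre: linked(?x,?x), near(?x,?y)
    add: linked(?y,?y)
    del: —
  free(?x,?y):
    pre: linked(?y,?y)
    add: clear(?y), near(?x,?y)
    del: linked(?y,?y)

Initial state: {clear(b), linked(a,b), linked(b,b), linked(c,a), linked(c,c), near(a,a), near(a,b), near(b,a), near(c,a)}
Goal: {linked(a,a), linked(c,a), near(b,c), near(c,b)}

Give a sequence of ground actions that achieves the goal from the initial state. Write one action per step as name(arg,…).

1. move(c,b)  →  {linked(a,b), linked(c,a), linked(c,c), near(a,a), near(a,b), near(b,a), near(b,c), near(c,a), near(c,b)}
2. flip(c,a)  →  {linked(a,a), linked(a,b), linked(c,a), linked(c,c), near(a,a), near(a,b), near(b,a), near(b,c), near(c,a), near(c,b)}

move(c,b); flip(c,a)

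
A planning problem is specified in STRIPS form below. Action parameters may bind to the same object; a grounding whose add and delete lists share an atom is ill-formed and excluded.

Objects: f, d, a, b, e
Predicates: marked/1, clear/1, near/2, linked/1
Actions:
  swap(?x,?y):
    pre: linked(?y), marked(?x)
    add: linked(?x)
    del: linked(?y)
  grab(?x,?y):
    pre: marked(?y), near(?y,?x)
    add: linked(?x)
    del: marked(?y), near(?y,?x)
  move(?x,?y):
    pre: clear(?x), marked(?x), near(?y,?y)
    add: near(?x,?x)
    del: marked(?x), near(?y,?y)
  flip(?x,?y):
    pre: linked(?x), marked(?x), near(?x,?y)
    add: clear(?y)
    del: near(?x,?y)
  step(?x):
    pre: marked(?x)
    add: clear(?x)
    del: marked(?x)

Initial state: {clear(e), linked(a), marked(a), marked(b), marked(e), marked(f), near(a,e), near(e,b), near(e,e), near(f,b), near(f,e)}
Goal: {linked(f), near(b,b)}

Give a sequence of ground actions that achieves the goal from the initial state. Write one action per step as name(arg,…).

1. swap(f,a)  →  {clear(e), linked(f), marked(a), marked(b), marked(e), marked(f), near(a,e), near(e,b), near(e,e), near(f,b), near(f,e)}
2. flip(f,b)  →  {clear(b), clear(e), linked(f), marked(a), marked(b), marked(e), marked(f), near(a,e), near(e,b), near(e,e), near(f,e)}
3. move(b,e)  →  {clear(b), clear(e), linked(f), marked(a), marked(e), marked(f), near(a,e), near(b,b), near(e,b), near(f,e)}

swap(f,a); flip(f,b); move(b,e)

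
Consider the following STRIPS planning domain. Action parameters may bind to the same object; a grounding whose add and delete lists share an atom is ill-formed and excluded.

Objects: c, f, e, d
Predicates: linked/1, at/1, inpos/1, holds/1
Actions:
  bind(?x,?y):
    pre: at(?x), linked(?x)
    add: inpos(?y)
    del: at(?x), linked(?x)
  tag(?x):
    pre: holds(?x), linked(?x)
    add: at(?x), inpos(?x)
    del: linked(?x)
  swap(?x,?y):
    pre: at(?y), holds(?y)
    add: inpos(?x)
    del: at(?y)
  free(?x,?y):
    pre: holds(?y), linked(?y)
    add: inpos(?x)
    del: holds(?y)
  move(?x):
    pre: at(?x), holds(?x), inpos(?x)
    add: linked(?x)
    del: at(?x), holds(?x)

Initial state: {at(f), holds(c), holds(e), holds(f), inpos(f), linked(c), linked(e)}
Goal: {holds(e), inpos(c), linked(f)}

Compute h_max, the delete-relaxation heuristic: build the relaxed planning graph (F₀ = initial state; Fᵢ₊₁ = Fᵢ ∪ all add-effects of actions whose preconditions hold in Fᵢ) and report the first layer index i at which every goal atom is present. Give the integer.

F0 = init (7 atoms)
F1 = F0 ∪ {at(c), at(e), inpos(c), inpos(d), inpos(e), linked(f)}  (13 atoms)
goal ⊆ F1  ⇒  h_max = 1

1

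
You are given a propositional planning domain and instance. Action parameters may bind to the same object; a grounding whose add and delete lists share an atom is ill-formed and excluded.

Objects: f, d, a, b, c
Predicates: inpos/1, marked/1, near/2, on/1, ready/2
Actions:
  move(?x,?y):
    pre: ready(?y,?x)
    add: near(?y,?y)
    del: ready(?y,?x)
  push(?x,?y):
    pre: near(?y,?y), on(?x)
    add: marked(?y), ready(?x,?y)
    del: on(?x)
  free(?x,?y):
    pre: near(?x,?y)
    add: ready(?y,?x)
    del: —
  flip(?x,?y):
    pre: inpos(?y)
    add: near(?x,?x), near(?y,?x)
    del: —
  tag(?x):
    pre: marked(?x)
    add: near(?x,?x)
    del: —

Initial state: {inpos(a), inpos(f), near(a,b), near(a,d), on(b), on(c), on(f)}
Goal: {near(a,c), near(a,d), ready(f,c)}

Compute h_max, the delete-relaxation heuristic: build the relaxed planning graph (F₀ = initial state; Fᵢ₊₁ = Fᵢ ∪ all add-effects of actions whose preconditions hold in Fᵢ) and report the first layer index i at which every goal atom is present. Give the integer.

F0 = init (7 atoms)
F1 = F0 ∪ {near(a,a), near(a,c), near(a,f), near(b,b), near(c,c), near(d,d), near(f,a), near(f,b), near(f,c), near(f,d), near(f,f), ready(b,a), ready(d,a)}  (20 atoms)
F2 = F1 ∪ {marked(a), marked(b), marked(c), marked(d), marked(f), ready(a,a), ready(a,f), ready(b,b), ready(b,c), ready(b,d), ready(b,f), ready(c,a), ready(c,b), ready(c,c), ready(c,d), ready(c,f), ready(d,d), ready(d,f), ready(f,a), ready(f,b), ready(f,c), ready(f,d), ready(f,f)}  (43 atoms)
goal ⊆ F2  ⇒  h_max = 2

2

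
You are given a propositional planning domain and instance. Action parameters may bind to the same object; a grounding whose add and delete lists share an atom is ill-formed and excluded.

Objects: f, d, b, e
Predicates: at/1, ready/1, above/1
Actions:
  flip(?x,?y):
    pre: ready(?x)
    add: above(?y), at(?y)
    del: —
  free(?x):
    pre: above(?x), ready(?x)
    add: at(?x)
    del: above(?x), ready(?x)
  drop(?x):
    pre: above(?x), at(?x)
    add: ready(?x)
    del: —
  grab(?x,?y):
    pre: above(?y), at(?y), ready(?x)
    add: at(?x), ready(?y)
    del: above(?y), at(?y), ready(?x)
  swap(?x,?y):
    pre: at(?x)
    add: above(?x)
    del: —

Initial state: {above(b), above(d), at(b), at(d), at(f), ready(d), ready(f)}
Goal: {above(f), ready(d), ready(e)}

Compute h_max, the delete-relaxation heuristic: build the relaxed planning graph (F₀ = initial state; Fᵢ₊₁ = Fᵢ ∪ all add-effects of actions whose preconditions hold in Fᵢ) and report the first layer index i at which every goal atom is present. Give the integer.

F0 = init (7 atoms)
F1 = F0 ∪ {above(e), above(f), at(e), ready(b)}  (11 atoms)
F2 = F1 ∪ {ready(e)}  (12 atoms)
goal ⊆ F2  ⇒  h_max = 2

2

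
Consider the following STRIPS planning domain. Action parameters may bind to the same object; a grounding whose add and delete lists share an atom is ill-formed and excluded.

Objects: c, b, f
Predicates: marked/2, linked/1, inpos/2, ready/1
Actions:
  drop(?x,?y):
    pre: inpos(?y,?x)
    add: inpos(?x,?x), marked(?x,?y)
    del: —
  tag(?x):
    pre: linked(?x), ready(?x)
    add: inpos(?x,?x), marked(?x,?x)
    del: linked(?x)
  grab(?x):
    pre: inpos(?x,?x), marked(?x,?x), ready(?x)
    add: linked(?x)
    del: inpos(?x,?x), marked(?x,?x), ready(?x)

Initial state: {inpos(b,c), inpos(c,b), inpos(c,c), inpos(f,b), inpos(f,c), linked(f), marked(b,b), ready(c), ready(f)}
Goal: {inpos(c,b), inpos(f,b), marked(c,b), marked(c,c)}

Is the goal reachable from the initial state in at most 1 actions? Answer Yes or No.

1. drop(c,c)  →  {inpos(b,c), inpos(c,b), inpos(c,c), inpos(f,b), inpos(f,c), linked(f), marked(b,b), marked(c,c), ready(c), ready(f)}
2. drop(c,b)  →  {inpos(b,c), inpos(c,b), inpos(c,c), inpos(f,b), inpos(f,c), linked(f), marked(b,b), marked(c,b), marked(c,c), ready(c), ready(f)}
optimal plan length = 2; 2 > 1

No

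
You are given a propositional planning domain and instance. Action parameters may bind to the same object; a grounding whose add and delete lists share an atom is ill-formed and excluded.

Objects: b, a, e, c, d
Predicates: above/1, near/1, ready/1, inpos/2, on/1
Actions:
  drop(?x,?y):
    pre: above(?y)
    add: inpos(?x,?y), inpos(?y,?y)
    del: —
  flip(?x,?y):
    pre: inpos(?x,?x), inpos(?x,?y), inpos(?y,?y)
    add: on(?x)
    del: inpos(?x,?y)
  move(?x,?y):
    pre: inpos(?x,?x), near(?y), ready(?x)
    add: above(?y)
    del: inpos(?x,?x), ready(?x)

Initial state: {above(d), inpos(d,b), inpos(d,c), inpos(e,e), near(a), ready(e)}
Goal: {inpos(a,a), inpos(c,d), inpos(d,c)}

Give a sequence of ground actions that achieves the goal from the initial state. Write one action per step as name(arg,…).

drop(c,d); move(e,a); drop(b,a)

1. drop(c,d)  →  {above(d), inpos(c,d), inpos(d,b), inpos(d,c), inpos(d,d), inpos(e,e), near(a), ready(e)}
2. move(e,a)  →  {above(a), above(d), inpos(c,d), inpos(d,b), inpos(d,c), inpos(d,d), near(a)}
3. drop(b,a)  →  {above(a), above(d), inpos(a,a), inpos(b,a), inpos(c,d), inpos(d,b), inpos(d,c), inpos(d,d), near(a)}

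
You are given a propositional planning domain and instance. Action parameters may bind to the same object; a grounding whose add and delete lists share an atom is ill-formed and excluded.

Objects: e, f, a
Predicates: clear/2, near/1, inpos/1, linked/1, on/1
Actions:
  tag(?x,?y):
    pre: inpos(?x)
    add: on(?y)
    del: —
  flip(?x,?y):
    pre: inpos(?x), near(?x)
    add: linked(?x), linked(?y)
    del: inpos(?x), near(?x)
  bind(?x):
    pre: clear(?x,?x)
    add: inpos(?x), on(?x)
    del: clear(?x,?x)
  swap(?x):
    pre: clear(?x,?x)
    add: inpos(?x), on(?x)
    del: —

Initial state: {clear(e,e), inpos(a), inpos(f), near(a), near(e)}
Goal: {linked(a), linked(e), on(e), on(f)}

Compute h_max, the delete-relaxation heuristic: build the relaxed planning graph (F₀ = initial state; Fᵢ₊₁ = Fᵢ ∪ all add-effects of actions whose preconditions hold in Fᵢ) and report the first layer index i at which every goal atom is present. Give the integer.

1

F0 = init (5 atoms)
F1 = F0 ∪ {inpos(e), linked(a), linked(e), linked(f), on(a), on(e), on(f)}  (12 atoms)
goal ⊆ F1  ⇒  h_max = 1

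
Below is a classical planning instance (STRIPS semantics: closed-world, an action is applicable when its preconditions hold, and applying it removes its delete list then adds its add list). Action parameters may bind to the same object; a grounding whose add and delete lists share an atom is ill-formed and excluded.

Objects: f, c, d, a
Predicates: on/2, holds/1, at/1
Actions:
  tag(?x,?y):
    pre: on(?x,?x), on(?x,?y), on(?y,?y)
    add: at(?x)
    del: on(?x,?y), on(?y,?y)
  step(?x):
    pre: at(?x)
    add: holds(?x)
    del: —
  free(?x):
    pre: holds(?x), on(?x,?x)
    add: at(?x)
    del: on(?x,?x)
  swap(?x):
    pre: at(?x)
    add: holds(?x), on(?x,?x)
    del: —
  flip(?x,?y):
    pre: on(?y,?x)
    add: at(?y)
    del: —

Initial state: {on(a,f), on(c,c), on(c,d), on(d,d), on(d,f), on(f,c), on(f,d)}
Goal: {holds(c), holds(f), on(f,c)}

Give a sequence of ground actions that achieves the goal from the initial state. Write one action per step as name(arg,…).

tag(c,c); step(c); flip(c,f); step(f)

1. tag(c,c)  →  {at(c), on(a,f), on(c,d), on(d,d), on(d,f), on(f,c), on(f,d)}
2. step(c)  →  {at(c), holds(c), on(a,f), on(c,d), on(d,d), on(d,f), on(f,c), on(f,d)}
3. flip(c,f)  →  {at(c), at(f), holds(c), on(a,f), on(c,d), on(d,d), on(d,f), on(f,c), on(f,d)}
4. step(f)  →  {at(c), at(f), holds(c), holds(f), on(a,f), on(c,d), on(d,d), on(d,f), on(f,c), on(f,d)}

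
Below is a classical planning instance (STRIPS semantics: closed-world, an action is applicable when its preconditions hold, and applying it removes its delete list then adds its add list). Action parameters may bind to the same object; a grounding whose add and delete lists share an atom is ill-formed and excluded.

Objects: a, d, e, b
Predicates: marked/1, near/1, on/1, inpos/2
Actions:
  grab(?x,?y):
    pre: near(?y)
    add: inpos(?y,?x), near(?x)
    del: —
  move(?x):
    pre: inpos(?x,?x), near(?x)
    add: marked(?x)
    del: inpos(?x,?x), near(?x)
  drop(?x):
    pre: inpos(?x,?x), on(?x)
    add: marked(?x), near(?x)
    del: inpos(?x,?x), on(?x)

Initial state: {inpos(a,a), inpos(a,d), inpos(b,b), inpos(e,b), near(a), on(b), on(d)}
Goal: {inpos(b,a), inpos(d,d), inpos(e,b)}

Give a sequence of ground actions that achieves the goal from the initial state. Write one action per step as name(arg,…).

grab(d,a); grab(d,d); grab(b,a); grab(a,b)

1. grab(d,a)  →  {inpos(a,a), inpos(a,d), inpos(b,b), inpos(e,b), near(a), near(d), on(b), on(d)}
2. grab(d,d)  →  {inpos(a,a), inpos(a,d), inpos(b,b), inpos(d,d), inpos(e,b), near(a), near(d), on(b), on(d)}
3. grab(b,a)  →  {inpos(a,a), inpos(a,b), inpos(a,d), inpos(b,b), inpos(d,d), inpos(e,b), near(a), near(b), near(d), on(b), on(d)}
4. grab(a,b)  →  {inpos(a,a), inpos(a,b), inpos(a,d), inpos(b,a), inpos(b,b), inpos(d,d), inpos(e,b), near(a), near(b), near(d), on(b), on(d)}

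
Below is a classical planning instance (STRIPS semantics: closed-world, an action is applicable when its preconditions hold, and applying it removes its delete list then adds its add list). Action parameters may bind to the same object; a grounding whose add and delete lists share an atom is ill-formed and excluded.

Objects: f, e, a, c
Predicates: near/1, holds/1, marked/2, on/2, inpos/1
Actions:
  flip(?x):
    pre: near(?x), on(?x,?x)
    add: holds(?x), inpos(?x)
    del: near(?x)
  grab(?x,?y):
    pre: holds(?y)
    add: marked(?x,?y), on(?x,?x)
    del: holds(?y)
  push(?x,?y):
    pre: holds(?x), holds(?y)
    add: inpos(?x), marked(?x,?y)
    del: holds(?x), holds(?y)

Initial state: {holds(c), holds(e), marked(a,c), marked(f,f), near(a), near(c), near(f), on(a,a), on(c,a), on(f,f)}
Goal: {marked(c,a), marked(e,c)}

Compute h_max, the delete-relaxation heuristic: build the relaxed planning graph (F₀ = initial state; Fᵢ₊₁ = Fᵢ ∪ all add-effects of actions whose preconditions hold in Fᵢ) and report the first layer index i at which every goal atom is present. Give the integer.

2

F0 = init (10 atoms)
F1 = F0 ∪ {holds(a), holds(f), inpos(a), inpos(c), inpos(e), inpos(f), marked(a,e), marked(c,c), marked(c,e), marked(e,c), marked(e,e), marked(f,c), marked(f,e), on(c,c), on(e,e)}  (25 atoms)
F2 = F1 ∪ {marked(a,a), marked(a,f), marked(c,a), marked(c,f), marked(e,a), marked(e,f), marked(f,a)}  (32 atoms)
goal ⊆ F2  ⇒  h_max = 2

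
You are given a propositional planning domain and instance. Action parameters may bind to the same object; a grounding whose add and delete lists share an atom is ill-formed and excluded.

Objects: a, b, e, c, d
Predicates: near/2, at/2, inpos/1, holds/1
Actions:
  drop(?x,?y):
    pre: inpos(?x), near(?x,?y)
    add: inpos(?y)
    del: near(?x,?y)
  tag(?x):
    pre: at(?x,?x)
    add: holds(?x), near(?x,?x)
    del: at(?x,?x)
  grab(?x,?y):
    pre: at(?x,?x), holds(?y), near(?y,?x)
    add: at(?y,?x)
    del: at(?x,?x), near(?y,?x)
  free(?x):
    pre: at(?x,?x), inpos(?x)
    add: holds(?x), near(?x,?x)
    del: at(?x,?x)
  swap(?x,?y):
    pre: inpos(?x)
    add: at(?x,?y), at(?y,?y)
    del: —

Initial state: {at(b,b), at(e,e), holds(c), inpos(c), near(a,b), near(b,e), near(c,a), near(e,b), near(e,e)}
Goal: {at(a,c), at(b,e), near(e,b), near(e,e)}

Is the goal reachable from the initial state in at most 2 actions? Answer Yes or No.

No

1. drop(c,a)  →  {at(b,b), at(e,e), holds(c), inpos(a), inpos(c), near(a,b), near(b,e), near(e,b), near(e,e)}
2. drop(a,b)  →  {at(b,b), at(e,e), holds(c), inpos(a), inpos(b), inpos(c), near(b,e), near(e,b), near(e,e)}
3. swap(a,c)  →  {at(a,c), at(b,b), at(c,c), at(e,e), holds(c), inpos(a), inpos(b), inpos(c), near(b,e), near(e,b), near(e,e)}
4. swap(b,e)  →  {at(a,c), at(b,b), at(b,e), at(c,c), at(e,e), holds(c), inpos(a), inpos(b), inpos(c), near(b,e), near(e,b), near(e,e)}
optimal plan length = 4; 4 > 2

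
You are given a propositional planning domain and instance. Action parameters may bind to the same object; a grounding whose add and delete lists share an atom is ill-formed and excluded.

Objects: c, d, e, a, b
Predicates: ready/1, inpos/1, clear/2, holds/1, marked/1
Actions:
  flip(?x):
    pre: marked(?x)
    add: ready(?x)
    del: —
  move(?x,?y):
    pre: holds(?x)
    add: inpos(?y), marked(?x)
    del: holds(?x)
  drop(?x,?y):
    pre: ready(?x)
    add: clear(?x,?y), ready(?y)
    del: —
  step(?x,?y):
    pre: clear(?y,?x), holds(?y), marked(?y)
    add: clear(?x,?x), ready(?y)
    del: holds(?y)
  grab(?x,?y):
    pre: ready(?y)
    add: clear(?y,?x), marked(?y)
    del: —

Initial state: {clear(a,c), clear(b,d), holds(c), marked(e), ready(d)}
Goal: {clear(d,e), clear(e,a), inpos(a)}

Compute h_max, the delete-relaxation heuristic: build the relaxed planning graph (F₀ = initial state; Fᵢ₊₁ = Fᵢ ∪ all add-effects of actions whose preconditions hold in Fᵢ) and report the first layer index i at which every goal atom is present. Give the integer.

F0 = init (5 atoms)
F1 = F0 ∪ {clear(d,a), clear(d,b), clear(d,c), clear(d,d), clear(d,e), inpos(a), inpos(b), inpos(c), inpos(d), inpos(e), marked(c), marked(d), ready(a), ready(b), ready(c), ready(e)}  (21 atoms)
F2 = F1 ∪ {clear(a,a), clear(a,b), clear(a,d), clear(a,e), clear(b,a), clear(b,b), clear(b,c), clear(b,e), clear(c,a), clear(c,b), clear(c,c), clear(c,d), clear(c,e), clear(e,a), clear(e,b), clear(e,c), clear(e,d), clear(e,e), marked(a), marked(b)}  (41 atoms)
goal ⊆ F2  ⇒  h_max = 2

2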